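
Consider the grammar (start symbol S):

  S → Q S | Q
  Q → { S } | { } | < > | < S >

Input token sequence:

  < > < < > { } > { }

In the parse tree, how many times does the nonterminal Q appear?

[S [Q < >] [S [Q < [S [Q < >] [S [Q { }]]] >] [S [Q { }]]]]

5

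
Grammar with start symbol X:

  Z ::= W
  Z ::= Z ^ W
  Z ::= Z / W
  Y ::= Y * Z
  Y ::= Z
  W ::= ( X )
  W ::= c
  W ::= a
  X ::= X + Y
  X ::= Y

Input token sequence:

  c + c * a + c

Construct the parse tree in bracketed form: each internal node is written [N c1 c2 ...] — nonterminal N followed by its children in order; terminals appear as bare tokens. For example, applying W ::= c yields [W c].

X
X + Y
X + Y + Y
Y + Y + Y
Z + Y + Y
W + Y + Y
c + Y + Y
c + Y * Z + Y
c + Z * Z + Y
c + W * Z + Y
c + c * Z + Y
c + c * W + Y
c + c * a + Y
c + c * a + Z
c + c * a + W
c + c * a + c

[X [X [X [Y [Z [W c]]]] + [Y [Y [Z [W c]]] * [Z [W a]]]] + [Y [Z [W c]]]]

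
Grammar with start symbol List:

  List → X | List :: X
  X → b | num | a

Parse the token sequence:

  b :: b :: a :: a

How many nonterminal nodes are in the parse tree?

[List [List [List [List [X b]] :: [X b]] :: [X a]] :: [X a]]

8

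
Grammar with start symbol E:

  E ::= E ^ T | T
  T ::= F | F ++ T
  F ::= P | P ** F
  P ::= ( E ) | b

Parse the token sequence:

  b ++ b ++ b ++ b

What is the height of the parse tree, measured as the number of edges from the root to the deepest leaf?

[E [T [F [P b]] ++ [T [F [P b]] ++ [T [F [P b]] ++ [T [F [P b]]]]]]]

7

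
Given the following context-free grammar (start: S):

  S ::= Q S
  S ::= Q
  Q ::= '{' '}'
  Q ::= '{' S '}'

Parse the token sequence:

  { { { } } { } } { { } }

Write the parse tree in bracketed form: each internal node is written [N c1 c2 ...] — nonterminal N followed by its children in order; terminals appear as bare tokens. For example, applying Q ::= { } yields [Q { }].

[S [Q { [S [Q { [S [Q { }]] }] [S [Q { }]]] }] [S [Q { [S [Q { }]] }]]]

S
Q S
{ S } S
{ Q S } S
{ { S } S } S
{ { Q } S } S
{ { { } } S } S
{ { { } } Q } S
{ { { } } { } } S
{ { { } } { } } Q
{ { { } } { } } { S }
{ { { } } { } } { Q }
{ { { } } { } } { { } }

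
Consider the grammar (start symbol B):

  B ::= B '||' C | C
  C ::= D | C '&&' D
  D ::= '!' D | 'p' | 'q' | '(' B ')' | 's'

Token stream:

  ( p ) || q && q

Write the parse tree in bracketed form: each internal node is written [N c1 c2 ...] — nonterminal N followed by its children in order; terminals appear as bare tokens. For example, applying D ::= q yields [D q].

[B [B [C [D ( [B [C [D p]]] )]]] || [C [C [D q]] && [D q]]]

B
B || C
C || C
D || C
( B ) || C
( C ) || C
( D ) || C
( p ) || C
( p ) || C && D
( p ) || D && D
( p ) || q && D
( p ) || q && q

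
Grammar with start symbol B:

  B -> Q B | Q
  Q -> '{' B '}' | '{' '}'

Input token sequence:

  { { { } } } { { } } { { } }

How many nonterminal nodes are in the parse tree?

[B [Q { [B [Q { [B [Q { }]] }]] }] [B [Q { [B [Q { }]] }] [B [Q { [B [Q { }]] }]]]]

14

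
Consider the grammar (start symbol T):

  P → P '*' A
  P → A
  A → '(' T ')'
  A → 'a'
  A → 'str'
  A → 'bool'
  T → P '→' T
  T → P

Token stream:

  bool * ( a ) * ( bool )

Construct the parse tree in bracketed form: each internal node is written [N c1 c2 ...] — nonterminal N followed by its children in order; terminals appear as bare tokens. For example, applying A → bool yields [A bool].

[T [P [P [P [A bool]] * [A ( [T [P [A a]]] )]] * [A ( [T [P [A bool]]] )]]]

T
P
P * A
P * A * A
A * A * A
bool * A * A
bool * ( T ) * A
bool * ( P ) * A
bool * ( A ) * A
bool * ( a ) * A
bool * ( a ) * ( T )
bool * ( a ) * ( P )
bool * ( a ) * ( A )
bool * ( a ) * ( bool )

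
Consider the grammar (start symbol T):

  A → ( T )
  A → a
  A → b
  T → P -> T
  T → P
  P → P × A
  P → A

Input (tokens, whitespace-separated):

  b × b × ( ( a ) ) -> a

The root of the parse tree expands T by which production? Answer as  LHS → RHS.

[T [P [P [P [A b]] × [A b]] × [A ( [T [P [A ( [T [P [A a]]] )]]] )]] -> [T [P [A a]]]]

T → P -> T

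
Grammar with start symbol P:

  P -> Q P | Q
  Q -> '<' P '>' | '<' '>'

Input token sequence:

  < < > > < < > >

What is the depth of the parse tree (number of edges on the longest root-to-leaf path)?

[P [Q < [P [Q < >]] >] [P [Q < [P [Q < >]] >]]]

5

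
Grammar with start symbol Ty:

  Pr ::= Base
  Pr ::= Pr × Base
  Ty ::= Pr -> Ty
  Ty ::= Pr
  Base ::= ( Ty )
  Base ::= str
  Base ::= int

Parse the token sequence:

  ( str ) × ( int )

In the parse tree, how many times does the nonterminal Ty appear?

[Ty [Pr [Pr [Base ( [Ty [Pr [Base str]]] )]] × [Base ( [Ty [Pr [Base int]]] )]]]

3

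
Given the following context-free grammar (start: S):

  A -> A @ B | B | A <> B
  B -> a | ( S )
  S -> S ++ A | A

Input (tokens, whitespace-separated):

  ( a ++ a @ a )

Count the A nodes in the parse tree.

[S [A [B ( [S [S [A [B a]]] ++ [A [A [B a]] @ [B a]]] )]]]

4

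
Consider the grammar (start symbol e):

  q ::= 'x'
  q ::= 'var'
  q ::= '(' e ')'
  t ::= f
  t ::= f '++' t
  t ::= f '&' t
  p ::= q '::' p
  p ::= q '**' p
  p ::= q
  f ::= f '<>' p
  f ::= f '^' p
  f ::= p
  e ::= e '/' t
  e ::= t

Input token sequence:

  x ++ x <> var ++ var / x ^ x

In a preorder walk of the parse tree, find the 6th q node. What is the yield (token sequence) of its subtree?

x

[e [e [t [f [p [q x]]] ++ [t [f [f [p [q x]]] <> [p [q var]]] ++ [t [f [p [q var]]]]]]] / [t [f [f [p [q x]]] ^ [p [q x]]]]]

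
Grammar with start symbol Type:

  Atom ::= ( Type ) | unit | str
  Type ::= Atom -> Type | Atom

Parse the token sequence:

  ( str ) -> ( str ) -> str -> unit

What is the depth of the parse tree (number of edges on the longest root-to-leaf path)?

[Type [Atom ( [Type [Atom str]] )] -> [Type [Atom ( [Type [Atom str]] )] -> [Type [Atom str] -> [Type [Atom unit]]]]]

5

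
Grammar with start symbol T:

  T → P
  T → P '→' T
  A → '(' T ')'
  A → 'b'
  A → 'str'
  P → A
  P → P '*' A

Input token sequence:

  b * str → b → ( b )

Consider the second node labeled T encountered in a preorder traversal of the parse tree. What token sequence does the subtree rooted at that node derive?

[T [P [P [A b]] * [A str]] → [T [P [A b]] → [T [P [A ( [T [P [A b]]] )]]]]]

b → ( b )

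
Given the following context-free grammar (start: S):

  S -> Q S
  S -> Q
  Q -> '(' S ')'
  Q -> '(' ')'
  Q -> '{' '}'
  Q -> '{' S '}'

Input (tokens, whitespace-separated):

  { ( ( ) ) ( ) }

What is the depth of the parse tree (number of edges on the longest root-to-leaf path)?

[S [Q { [S [Q ( [S [Q ( )]] )] [S [Q ( )]]] }]]

6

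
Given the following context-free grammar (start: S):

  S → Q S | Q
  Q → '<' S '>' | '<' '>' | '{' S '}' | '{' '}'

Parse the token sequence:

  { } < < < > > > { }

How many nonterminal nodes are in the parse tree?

10

[S [Q { }] [S [Q < [S [Q < [S [Q < >]] >]] >] [S [Q { }]]]]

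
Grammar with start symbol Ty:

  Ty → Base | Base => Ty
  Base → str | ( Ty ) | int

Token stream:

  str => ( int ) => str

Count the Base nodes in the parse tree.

[Ty [Base str] => [Ty [Base ( [Ty [Base int]] )] => [Ty [Base str]]]]

4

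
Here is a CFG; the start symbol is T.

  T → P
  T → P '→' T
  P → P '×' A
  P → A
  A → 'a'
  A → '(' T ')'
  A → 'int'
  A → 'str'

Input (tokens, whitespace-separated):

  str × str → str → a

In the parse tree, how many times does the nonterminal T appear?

[T [P [P [A str]] × [A str]] → [T [P [A str]] → [T [P [A a]]]]]

3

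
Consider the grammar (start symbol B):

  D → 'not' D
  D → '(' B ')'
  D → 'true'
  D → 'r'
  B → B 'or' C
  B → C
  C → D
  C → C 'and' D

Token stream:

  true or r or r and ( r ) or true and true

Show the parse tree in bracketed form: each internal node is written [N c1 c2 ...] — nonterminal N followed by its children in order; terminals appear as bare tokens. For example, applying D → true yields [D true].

B
B or C
B or C or C
B or C or C or C
C or C or C or C
D or C or C or C
true or C or C or C
true or D or C or C
true or r or C or C
true or r or C and D or C
true or r or D and D or C
true or r or r and D or C
true or r or r and ( B ) or C
true or r or r and ( C ) or C
true or r or r and ( D ) or C
true or r or r and ( r ) or C
true or r or r and ( r ) or C and D
true or r or r and ( r ) or D and D
true or r or r and ( r ) or true and D
true or r or r and ( r ) or true and true

[B [B [B [B [C [D true]]] or [C [D r]]] or [C [C [D r]] and [D ( [B [C [D r]]] )]]] or [C [C [D true]] and [D true]]]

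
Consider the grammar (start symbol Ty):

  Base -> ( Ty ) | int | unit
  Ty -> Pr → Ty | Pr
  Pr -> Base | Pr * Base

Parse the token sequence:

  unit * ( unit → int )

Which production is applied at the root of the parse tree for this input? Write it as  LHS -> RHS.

[Ty [Pr [Pr [Base unit]] * [Base ( [Ty [Pr [Base unit]] → [Ty [Pr [Base int]]]] )]]]

Ty -> Pr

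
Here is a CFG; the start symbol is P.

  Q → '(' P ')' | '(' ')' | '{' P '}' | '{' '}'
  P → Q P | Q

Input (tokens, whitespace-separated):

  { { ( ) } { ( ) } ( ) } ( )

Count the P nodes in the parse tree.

[P [Q { [P [Q { [P [Q ( )]] }] [P [Q { [P [Q ( )]] }] [P [Q ( )]]]] }] [P [Q ( )]]]

7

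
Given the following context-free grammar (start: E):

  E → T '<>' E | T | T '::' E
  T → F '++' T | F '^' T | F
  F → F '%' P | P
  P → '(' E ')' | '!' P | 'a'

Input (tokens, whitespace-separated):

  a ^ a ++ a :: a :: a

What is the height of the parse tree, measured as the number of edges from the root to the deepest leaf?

[E [T [F [P a]] ^ [T [F [P a]] ++ [T [F [P a]]]]] :: [E [T [F [P a]]] :: [E [T [F [P a]]]]]]

6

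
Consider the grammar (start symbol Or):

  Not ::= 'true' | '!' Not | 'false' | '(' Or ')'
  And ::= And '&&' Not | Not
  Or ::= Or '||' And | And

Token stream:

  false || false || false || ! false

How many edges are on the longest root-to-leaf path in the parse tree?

6

[Or [Or [Or [Or [And [Not false]]] || [And [Not false]]] || [And [Not false]]] || [And [Not ! [Not false]]]]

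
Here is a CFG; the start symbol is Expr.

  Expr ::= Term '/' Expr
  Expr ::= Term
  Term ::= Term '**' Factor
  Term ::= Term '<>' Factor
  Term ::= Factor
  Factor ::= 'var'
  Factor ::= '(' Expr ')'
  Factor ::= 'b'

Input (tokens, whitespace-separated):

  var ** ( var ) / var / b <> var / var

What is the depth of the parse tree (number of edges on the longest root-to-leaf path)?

[Expr [Term [Term [Factor var]] ** [Factor ( [Expr [Term [Factor var]]] )]] / [Expr [Term [Factor var]] / [Expr [Term [Term [Factor b]] <> [Factor var]] / [Expr [Term [Factor var]]]]]]

6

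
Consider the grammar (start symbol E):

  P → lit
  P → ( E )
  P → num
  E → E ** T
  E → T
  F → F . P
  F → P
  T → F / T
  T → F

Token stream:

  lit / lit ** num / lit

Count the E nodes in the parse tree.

[E [E [T [F [P lit]] / [T [F [P lit]]]]] ** [T [F [P num]] / [T [F [P lit]]]]]

2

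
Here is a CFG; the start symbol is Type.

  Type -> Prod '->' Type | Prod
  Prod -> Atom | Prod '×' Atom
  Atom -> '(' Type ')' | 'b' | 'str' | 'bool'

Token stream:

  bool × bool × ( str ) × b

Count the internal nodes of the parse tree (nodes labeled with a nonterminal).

12

[Type [Prod [Prod [Prod [Prod [Atom bool]] × [Atom bool]] × [Atom ( [Type [Prod [Atom str]]] )]] × [Atom b]]]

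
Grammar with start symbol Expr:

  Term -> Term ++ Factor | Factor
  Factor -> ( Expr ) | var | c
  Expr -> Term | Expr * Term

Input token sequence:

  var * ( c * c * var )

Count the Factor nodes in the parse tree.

[Expr [Expr [Term [Factor var]]] * [Term [Factor ( [Expr [Expr [Expr [Term [Factor c]]] * [Term [Factor c]]] * [Term [Factor var]]] )]]]

5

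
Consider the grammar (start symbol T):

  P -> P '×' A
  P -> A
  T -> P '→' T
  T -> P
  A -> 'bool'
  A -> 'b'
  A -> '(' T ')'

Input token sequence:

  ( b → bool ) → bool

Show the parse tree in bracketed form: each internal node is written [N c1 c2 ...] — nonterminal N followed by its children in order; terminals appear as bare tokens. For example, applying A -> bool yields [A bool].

[T [P [A ( [T [P [A b]] → [T [P [A bool]]]] )]] → [T [P [A bool]]]]

T
P → T
A → T
( T ) → T
( P → T ) → T
( A → T ) → T
( b → T ) → T
( b → P ) → T
( b → A ) → T
( b → bool ) → T
( b → bool ) → P
( b → bool ) → A
( b → bool ) → bool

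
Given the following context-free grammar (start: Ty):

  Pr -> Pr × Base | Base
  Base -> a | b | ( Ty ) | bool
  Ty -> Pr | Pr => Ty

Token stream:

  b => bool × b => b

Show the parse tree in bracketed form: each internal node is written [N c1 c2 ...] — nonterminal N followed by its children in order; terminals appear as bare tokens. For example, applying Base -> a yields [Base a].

[Ty [Pr [Base b]] => [Ty [Pr [Pr [Base bool]] × [Base b]] => [Ty [Pr [Base b]]]]]

Ty
Pr => Ty
Base => Ty
b => Ty
b => Pr => Ty
b => Pr × Base => Ty
b => Base × Base => Ty
b => bool × Base => Ty
b => bool × b => Ty
b => bool × b => Pr
b => bool × b => Base
b => bool × b => b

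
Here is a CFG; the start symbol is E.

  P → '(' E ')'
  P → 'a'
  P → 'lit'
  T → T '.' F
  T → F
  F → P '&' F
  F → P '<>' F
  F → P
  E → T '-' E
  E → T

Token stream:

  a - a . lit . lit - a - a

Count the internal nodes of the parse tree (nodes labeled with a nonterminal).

22

[E [T [F [P a]]] - [E [T [T [T [F [P a]]] . [F [P lit]]] . [F [P lit]]] - [E [T [F [P a]]] - [E [T [F [P a]]]]]]]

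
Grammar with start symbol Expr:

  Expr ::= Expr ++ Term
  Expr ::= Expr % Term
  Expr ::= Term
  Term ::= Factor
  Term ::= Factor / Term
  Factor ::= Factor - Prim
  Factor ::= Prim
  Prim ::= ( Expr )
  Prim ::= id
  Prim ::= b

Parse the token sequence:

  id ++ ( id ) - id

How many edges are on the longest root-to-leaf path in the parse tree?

[Expr [Expr [Term [Factor [Prim id]]]] ++ [Term [Factor [Factor [Prim ( [Expr [Term [Factor [Prim id]]]] )]] - [Prim id]]]]

9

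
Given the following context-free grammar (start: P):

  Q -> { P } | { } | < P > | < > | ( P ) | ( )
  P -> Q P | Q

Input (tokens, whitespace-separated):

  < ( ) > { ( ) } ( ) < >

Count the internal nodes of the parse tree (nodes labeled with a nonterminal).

[P [Q < [P [Q ( )]] >] [P [Q { [P [Q ( )]] }] [P [Q ( )] [P [Q < >]]]]]

12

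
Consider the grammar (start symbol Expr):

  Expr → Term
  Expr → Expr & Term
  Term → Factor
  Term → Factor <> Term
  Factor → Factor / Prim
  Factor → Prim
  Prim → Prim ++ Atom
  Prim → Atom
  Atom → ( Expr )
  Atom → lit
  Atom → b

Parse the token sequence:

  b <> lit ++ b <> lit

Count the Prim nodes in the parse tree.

4

[Expr [Term [Factor [Prim [Atom b]]] <> [Term [Factor [Prim [Prim [Atom lit]] ++ [Atom b]]] <> [Term [Factor [Prim [Atom lit]]]]]]]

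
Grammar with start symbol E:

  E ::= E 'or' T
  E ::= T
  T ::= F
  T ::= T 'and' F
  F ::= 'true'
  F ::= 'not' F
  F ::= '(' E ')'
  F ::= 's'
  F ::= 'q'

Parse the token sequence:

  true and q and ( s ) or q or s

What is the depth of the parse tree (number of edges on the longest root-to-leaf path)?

8

[E [E [E [T [T [T [F true]] and [F q]] and [F ( [E [T [F s]]] )]]] or [T [F q]]] or [T [F s]]]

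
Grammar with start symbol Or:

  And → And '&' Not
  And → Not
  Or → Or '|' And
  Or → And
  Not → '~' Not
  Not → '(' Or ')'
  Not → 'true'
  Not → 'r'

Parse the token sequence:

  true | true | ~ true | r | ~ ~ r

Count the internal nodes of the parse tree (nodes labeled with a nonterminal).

[Or [Or [Or [Or [Or [And [Not true]]] | [And [Not true]]] | [And [Not ~ [Not true]]]] | [And [Not r]]] | [And [Not ~ [Not ~ [Not r]]]]]

18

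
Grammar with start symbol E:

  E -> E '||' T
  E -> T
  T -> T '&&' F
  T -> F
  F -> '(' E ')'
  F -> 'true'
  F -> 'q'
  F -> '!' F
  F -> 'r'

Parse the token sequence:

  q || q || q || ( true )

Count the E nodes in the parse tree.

[E [E [E [E [T [F q]]] || [T [F q]]] || [T [F q]]] || [T [F ( [E [T [F true]]] )]]]

5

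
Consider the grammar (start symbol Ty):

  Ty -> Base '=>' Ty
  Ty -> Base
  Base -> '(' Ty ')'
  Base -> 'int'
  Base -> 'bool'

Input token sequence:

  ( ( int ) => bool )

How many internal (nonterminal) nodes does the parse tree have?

[Ty [Base ( [Ty [Base ( [Ty [Base int]] )] => [Ty [Base bool]]] )]]

8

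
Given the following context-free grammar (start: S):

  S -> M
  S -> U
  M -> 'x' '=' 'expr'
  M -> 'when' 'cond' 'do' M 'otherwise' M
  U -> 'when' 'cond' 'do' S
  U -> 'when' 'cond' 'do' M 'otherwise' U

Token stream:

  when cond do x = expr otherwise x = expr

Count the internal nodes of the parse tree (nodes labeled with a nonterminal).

4

[S [M when cond do [M x = expr] otherwise [M x = expr]]]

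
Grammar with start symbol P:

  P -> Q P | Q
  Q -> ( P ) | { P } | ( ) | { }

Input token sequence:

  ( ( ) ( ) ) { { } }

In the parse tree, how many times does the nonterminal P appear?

[P [Q ( [P [Q ( )] [P [Q ( )]]] )] [P [Q { [P [Q { }]] }]]]

5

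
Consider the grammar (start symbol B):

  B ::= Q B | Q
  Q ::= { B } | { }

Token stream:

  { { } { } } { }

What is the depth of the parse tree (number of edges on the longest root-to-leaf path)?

5

[B [Q { [B [Q { }] [B [Q { }]]] }] [B [Q { }]]]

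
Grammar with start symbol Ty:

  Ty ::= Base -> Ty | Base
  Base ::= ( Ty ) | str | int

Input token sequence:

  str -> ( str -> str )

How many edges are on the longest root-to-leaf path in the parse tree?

6

[Ty [Base str] -> [Ty [Base ( [Ty [Base str] -> [Ty [Base str]]] )]]]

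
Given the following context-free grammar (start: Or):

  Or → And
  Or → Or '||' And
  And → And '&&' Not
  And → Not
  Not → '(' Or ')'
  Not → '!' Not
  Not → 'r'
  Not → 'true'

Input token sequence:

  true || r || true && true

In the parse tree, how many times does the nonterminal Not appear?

4

[Or [Or [Or [And [Not true]]] || [And [Not r]]] || [And [And [Not true]] && [Not true]]]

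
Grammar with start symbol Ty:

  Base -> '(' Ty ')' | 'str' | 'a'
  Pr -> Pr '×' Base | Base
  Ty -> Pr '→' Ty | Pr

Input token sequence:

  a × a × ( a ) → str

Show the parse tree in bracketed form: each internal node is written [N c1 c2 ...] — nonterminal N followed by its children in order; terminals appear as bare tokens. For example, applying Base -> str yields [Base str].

[Ty [Pr [Pr [Pr [Base a]] × [Base a]] × [Base ( [Ty [Pr [Base a]]] )]] → [Ty [Pr [Base str]]]]

Ty
Pr → Ty
Pr × Base → Ty
Pr × Base × Base → Ty
Base × Base × Base → Ty
a × Base × Base → Ty
a × a × Base → Ty
a × a × ( Ty ) → Ty
a × a × ( Pr ) → Ty
a × a × ( Base ) → Ty
a × a × ( a ) → Ty
a × a × ( a ) → Pr
a × a × ( a ) → Base
a × a × ( a ) → str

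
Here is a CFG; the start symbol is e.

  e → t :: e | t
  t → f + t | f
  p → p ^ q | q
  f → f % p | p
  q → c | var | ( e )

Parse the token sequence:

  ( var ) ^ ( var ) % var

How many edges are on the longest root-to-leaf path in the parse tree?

[e [t [f [f [p [p [q ( [e [t [f [p [q var]]]]] )]] ^ [q ( [e [t [f [p [q var]]]]] )]]] % [p [q var]]]]]

12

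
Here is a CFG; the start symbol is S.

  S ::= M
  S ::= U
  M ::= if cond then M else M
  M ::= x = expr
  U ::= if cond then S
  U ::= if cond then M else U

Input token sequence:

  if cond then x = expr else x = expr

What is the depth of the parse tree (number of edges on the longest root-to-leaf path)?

[S [M if cond then [M x = expr] else [M x = expr]]]

3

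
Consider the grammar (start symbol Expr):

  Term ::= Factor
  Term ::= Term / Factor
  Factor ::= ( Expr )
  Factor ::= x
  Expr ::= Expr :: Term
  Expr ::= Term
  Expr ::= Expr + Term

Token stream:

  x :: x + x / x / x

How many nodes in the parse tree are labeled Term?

5

[Expr [Expr [Expr [Term [Factor x]]] :: [Term [Factor x]]] + [Term [Term [Term [Factor x]] / [Factor x]] / [Factor x]]]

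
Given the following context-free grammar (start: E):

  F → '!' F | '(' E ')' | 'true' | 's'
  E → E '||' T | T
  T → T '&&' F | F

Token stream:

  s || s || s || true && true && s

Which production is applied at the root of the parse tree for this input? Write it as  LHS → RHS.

E → E '||' T

[E [E [E [E [T [F s]]] || [T [F s]]] || [T [F s]]] || [T [T [T [F true]] && [F true]] && [F s]]]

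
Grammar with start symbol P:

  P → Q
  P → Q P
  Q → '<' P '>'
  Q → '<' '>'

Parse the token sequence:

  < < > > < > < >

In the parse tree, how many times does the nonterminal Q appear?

4

[P [Q < [P [Q < >]] >] [P [Q < >] [P [Q < >]]]]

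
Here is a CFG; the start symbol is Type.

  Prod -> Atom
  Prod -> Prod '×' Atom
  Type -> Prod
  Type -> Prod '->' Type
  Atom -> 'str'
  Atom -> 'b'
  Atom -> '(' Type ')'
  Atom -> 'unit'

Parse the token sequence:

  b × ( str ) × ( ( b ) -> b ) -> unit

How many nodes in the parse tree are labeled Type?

[Type [Prod [Prod [Prod [Atom b]] × [Atom ( [Type [Prod [Atom str]]] )]] × [Atom ( [Type [Prod [Atom ( [Type [Prod [Atom b]]] )]] -> [Type [Prod [Atom b]]]] )]] -> [Type [Prod [Atom unit]]]]

6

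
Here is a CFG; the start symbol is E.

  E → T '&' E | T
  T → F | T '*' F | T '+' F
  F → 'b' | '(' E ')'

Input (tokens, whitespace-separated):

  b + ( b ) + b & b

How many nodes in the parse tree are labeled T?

5

[E [T [T [T [F b]] + [F ( [E [T [F b]]] )]] + [F b]] & [E [T [F b]]]]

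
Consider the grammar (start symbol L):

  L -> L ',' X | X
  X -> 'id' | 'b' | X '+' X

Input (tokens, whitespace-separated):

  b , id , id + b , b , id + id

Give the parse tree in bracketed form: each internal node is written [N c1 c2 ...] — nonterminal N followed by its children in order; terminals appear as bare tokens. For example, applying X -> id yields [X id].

[L [L [L [L [L [X b]] , [X id]] , [X [X id] + [X b]]] , [X b]] , [X [X id] + [X id]]]

L
L , X
L , X , X
L , X , X , X
L , X , X , X , X
X , X , X , X , X
b , X , X , X , X
b , id , X , X , X
b , id , X + X , X , X
b , id , id + X , X , X
b , id , id + b , X , X
b , id , id + b , b , X
b , id , id + b , b , X + X
b , id , id + b , b , id + X
b , id , id + b , b , id + id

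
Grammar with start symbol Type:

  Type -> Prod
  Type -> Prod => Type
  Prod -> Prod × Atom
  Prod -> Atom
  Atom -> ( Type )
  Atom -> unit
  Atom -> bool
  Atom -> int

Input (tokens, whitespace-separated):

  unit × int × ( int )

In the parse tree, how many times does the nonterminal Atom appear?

[Type [Prod [Prod [Prod [Atom unit]] × [Atom int]] × [Atom ( [Type [Prod [Atom int]]] )]]]

4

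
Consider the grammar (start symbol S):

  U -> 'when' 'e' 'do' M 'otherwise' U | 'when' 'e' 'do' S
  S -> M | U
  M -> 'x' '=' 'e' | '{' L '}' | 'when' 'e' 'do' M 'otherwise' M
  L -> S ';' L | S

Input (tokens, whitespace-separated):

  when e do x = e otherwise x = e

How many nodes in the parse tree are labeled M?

3

[S [M when e do [M x = e] otherwise [M x = e]]]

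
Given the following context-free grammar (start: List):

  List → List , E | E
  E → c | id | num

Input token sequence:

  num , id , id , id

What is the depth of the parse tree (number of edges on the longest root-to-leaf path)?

[List [List [List [List [E num]] , [E id]] , [E id]] , [E id]]

5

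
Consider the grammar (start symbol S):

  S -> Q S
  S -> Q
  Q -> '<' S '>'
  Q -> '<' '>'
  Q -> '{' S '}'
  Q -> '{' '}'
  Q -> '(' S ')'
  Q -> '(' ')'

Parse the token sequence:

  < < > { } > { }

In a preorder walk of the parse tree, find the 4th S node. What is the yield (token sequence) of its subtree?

{ }

[S [Q < [S [Q < >] [S [Q { }]]] >] [S [Q { }]]]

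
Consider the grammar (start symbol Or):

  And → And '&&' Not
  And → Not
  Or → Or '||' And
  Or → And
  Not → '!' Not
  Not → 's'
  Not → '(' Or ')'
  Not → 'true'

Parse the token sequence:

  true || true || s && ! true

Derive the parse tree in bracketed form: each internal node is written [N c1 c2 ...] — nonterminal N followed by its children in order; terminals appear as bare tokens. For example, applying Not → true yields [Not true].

Or
Or || And
Or || And || And
And || And || And
Not || And || And
true || And || And
true || Not || And
true || true || And
true || true || And && Not
true || true || Not && Not
true || true || s && Not
true || true || s && ! Not
true || true || s && ! true

[Or [Or [Or [And [Not true]]] || [And [Not true]]] || [And [And [Not s]] && [Not ! [Not true]]]]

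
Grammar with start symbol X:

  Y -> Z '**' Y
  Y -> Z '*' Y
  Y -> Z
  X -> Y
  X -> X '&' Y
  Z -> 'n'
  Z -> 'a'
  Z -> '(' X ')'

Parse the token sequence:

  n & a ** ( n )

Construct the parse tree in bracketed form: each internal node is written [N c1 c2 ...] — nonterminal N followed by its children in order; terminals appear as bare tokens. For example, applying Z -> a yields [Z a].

[X [X [Y [Z n]]] & [Y [Z a] ** [Y [Z ( [X [Y [Z n]]] )]]]]

X
X & Y
Y & Y
Z & Y
n & Y
n & Z ** Y
n & a ** Y
n & a ** Z
n & a ** ( X )
n & a ** ( Y )
n & a ** ( Z )
n & a ** ( n )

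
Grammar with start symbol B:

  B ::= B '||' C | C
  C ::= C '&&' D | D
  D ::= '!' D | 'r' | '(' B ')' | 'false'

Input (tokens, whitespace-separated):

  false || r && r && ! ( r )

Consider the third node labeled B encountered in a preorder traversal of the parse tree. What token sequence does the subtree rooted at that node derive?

[B [B [C [D false]]] || [C [C [C [D r]] && [D r]] && [D ! [D ( [B [C [D r]]] )]]]]

r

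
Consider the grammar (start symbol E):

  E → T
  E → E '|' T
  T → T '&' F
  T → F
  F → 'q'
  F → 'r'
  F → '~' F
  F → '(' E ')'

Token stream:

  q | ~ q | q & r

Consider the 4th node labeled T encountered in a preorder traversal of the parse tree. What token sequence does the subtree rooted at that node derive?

[E [E [E [T [F q]]] | [T [F ~ [F q]]]] | [T [T [F q]] & [F r]]]

q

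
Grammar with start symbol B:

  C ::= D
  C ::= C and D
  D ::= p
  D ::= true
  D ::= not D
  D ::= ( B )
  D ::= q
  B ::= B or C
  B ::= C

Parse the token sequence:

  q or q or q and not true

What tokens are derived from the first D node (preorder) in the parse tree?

[B [B [B [C [D q]]] or [C [D q]]] or [C [C [D q]] and [D not [D true]]]]

q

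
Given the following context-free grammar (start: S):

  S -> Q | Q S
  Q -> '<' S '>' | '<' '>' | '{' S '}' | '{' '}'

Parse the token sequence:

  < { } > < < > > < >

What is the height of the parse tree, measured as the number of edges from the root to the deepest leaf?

5

[S [Q < [S [Q { }]] >] [S [Q < [S [Q < >]] >] [S [Q < >]]]]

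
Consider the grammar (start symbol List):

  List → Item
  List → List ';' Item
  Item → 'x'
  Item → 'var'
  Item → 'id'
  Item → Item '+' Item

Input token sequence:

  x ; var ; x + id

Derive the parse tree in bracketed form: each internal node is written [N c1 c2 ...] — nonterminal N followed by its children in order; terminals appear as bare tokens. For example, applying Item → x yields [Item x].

List
List ; Item
List ; Item ; Item
Item ; Item ; Item
x ; Item ; Item
x ; var ; Item
x ; var ; Item + Item
x ; var ; x + Item
x ; var ; x + id

[List [List [List [Item x]] ; [Item var]] ; [Item [Item x] + [Item id]]]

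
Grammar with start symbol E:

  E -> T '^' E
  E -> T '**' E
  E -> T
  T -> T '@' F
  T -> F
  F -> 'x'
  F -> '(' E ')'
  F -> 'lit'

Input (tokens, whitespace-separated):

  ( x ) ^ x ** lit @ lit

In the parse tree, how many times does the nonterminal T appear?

5

[E [T [F ( [E [T [F x]]] )]] ^ [E [T [F x]] ** [E [T [T [F lit]] @ [F lit]]]]]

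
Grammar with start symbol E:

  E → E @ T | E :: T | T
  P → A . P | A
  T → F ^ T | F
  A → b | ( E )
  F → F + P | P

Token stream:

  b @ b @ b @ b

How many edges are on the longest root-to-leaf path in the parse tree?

8

[E [E [E [E [T [F [P [A b]]]]] @ [T [F [P [A b]]]]] @ [T [F [P [A b]]]]] @ [T [F [P [A b]]]]]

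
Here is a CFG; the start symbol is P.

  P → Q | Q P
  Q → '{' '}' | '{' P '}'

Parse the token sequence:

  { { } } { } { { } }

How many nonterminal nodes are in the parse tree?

[P [Q { [P [Q { }]] }] [P [Q { }] [P [Q { [P [Q { }]] }]]]]

10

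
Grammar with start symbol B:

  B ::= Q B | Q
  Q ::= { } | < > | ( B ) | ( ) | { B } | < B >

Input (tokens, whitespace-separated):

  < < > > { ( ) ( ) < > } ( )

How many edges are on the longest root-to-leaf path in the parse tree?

7

[B [Q < [B [Q < >]] >] [B [Q { [B [Q ( )] [B [Q ( )] [B [Q < >]]]] }] [B [Q ( )]]]]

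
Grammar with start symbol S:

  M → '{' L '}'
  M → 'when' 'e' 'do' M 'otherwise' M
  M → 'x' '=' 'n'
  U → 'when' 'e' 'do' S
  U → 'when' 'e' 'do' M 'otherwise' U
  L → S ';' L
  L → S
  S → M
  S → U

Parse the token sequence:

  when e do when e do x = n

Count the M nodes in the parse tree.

[S [U when e do [S [U when e do [S [M x = n]]]]]]

1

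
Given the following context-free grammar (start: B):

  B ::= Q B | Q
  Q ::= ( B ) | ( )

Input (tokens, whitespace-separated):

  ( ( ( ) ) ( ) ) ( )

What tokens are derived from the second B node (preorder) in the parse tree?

( ( ) ) ( )

[B [Q ( [B [Q ( [B [Q ( )]] )] [B [Q ( )]]] )] [B [Q ( )]]]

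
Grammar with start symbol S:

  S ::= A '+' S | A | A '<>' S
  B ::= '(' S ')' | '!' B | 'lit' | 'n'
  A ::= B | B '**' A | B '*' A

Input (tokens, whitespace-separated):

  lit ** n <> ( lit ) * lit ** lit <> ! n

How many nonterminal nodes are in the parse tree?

19

[S [A [B lit] ** [A [B n]]] <> [S [A [B ( [S [A [B lit]]] )] * [A [B lit] ** [A [B lit]]]] <> [S [A [B ! [B n]]]]]]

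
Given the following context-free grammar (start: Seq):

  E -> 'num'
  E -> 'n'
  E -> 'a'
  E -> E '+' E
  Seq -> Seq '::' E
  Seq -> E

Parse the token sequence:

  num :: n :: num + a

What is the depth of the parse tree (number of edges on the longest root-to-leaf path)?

[Seq [Seq [Seq [E num]] :: [E n]] :: [E [E num] + [E a]]]

4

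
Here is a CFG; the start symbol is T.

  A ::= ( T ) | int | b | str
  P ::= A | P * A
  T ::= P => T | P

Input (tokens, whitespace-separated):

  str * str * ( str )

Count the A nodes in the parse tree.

[T [P [P [P [A str]] * [A str]] * [A ( [T [P [A str]]] )]]]

4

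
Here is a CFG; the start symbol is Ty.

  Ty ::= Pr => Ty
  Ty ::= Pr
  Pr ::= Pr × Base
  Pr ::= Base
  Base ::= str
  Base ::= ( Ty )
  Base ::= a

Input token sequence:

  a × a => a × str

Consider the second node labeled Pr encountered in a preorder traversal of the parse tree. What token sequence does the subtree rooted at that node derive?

a

[Ty [Pr [Pr [Base a]] × [Base a]] => [Ty [Pr [Pr [Base a]] × [Base str]]]]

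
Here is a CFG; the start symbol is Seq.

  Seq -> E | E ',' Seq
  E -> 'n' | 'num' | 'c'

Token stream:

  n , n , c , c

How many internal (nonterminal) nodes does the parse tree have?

8

[Seq [E n] , [Seq [E n] , [Seq [E c] , [Seq [E c]]]]]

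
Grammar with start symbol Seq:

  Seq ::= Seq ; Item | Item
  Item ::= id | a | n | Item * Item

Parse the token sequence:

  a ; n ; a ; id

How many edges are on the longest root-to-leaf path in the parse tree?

5

[Seq [Seq [Seq [Seq [Item a]] ; [Item n]] ; [Item a]] ; [Item id]]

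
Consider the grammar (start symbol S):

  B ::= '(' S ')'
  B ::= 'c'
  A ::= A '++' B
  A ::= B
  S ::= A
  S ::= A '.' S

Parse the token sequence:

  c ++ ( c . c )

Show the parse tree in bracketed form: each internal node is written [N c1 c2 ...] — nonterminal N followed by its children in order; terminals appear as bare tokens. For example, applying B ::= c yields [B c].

[S [A [A [B c]] ++ [B ( [S [A [B c]] . [S [A [B c]]]] )]]]

S
A
A ++ B
B ++ B
c ++ B
c ++ ( S )
c ++ ( A . S )
c ++ ( B . S )
c ++ ( c . S )
c ++ ( c . A )
c ++ ( c . B )
c ++ ( c . c )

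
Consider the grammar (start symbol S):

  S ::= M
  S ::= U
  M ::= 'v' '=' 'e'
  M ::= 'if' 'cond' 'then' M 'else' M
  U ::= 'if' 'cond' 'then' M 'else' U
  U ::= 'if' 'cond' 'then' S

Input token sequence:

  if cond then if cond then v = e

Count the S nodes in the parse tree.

3

[S [U if cond then [S [U if cond then [S [M v = e]]]]]]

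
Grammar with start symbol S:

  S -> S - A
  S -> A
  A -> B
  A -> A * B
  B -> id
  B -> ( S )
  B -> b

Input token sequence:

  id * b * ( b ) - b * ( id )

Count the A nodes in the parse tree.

7

[S [S [A [A [A [B id]] * [B b]] * [B ( [S [A [B b]]] )]]] - [A [A [B b]] * [B ( [S [A [B id]]] )]]]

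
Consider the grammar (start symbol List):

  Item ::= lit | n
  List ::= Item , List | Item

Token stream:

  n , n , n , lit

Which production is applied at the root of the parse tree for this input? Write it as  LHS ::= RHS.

[List [Item n] , [List [Item n] , [List [Item n] , [List [Item lit]]]]]

List ::= Item , List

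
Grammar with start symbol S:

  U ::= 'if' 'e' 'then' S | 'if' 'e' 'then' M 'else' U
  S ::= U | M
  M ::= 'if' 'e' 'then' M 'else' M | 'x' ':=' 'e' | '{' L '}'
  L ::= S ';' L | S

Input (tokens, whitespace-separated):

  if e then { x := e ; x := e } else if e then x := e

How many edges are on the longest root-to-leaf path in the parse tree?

[S [U if e then [M { [L [S [M x := e]] ; [L [S [M x := e]]]] }] else [U if e then [S [M x := e]]]]]

7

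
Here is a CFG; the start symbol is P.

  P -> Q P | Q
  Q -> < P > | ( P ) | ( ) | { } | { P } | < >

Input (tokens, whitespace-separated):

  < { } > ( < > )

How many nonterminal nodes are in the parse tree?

[P [Q < [P [Q { }]] >] [P [Q ( [P [Q < >]] )]]]

8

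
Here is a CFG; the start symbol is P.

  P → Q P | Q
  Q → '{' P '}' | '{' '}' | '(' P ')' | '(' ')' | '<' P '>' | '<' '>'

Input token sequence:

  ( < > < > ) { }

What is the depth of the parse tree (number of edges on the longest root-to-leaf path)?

5

[P [Q ( [P [Q < >] [P [Q < >]]] )] [P [Q { }]]]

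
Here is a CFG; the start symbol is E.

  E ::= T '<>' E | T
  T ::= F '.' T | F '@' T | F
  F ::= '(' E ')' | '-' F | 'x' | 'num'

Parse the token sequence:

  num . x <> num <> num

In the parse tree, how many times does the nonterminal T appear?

[E [T [F num] . [T [F x]]] <> [E [T [F num]] <> [E [T [F num]]]]]

4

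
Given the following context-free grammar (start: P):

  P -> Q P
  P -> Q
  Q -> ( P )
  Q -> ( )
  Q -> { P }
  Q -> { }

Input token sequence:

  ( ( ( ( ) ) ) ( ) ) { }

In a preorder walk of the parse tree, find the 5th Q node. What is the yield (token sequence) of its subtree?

( )

[P [Q ( [P [Q ( [P [Q ( [P [Q ( )]] )]] )] [P [Q ( )]]] )] [P [Q { }]]]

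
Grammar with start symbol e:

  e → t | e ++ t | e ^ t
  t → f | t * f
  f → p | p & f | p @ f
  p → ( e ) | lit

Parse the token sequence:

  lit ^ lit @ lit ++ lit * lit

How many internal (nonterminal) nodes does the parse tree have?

[e [e [e [t [f [p lit]]]] ^ [t [f [p lit] @ [f [p lit]]]]] ++ [t [t [f [p lit]]] * [f [p lit]]]]

17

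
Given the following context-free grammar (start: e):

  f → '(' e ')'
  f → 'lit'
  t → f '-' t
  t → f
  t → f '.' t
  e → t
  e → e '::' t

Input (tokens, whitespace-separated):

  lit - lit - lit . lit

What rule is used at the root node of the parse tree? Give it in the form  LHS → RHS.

e → t

[e [t [f lit] - [t [f lit] - [t [f lit] . [t [f lit]]]]]]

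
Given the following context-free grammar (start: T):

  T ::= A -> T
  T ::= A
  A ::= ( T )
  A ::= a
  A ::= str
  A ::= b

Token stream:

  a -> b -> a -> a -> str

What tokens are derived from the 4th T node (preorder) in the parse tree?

[T [A a] -> [T [A b] -> [T [A a] -> [T [A a] -> [T [A str]]]]]]

a -> str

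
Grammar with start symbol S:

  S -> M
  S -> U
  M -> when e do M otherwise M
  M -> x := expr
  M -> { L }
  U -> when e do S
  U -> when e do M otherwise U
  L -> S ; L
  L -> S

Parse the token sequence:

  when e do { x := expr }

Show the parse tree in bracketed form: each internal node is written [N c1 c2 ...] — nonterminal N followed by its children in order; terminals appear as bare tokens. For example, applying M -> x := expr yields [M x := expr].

S
U
when e do S
when e do M
when e do { L }
when e do { S }
when e do { M }
when e do { x := expr }

[S [U when e do [S [M { [L [S [M x := expr]]] }]]]]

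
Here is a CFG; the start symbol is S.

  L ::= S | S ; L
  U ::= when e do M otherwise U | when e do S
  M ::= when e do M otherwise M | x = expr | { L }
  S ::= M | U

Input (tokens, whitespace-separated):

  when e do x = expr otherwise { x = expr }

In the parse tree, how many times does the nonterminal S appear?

2

[S [M when e do [M x = expr] otherwise [M { [L [S [M x = expr]]] }]]]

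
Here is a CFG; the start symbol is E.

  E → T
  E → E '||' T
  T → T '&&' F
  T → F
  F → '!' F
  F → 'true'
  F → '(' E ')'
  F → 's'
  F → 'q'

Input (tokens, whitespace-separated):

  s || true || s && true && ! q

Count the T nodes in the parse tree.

5

[E [E [E [T [F s]]] || [T [F true]]] || [T [T [T [F s]] && [F true]] && [F ! [F q]]]]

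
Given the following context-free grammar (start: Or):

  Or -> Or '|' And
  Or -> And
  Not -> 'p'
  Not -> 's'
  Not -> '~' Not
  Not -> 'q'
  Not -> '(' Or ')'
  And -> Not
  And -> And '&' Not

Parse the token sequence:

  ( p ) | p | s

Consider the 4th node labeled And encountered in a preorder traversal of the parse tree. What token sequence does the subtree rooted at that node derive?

[Or [Or [Or [And [Not ( [Or [And [Not p]]] )]]] | [And [Not p]]] | [And [Not s]]]

s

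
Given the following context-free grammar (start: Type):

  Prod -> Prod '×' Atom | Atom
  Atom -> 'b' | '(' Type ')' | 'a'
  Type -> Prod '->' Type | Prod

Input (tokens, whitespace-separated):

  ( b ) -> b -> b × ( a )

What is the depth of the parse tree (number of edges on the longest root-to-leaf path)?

8

[Type [Prod [Atom ( [Type [Prod [Atom b]]] )]] -> [Type [Prod [Atom b]] -> [Type [Prod [Prod [Atom b]] × [Atom ( [Type [Prod [Atom a]]] )]]]]]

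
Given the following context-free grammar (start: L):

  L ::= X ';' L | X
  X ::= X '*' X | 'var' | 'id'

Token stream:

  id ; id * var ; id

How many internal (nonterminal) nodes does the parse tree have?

[L [X id] ; [L [X [X id] * [X var]] ; [L [X id]]]]

8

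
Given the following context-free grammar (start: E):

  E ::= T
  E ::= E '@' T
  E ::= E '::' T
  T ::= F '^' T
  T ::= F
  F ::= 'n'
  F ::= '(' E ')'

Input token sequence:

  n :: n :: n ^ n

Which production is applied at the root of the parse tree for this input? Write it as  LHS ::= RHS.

E ::= E '::' T

[E [E [E [T [F n]]] :: [T [F n]]] :: [T [F n] ^ [T [F n]]]]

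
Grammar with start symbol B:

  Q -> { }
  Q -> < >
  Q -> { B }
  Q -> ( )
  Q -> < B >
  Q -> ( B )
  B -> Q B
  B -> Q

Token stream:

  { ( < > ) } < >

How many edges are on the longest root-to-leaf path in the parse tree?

6

[B [Q { [B [Q ( [B [Q < >]] )]] }] [B [Q < >]]]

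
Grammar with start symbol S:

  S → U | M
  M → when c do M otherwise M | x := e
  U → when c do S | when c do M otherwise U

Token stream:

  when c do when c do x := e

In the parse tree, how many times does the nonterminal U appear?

[S [U when c do [S [U when c do [S [M x := e]]]]]]

2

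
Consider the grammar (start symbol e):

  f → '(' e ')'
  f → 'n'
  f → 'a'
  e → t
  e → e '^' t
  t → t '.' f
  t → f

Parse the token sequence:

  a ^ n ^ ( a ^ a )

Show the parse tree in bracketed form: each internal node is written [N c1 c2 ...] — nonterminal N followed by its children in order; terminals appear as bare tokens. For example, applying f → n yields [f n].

[e [e [e [t [f a]]] ^ [t [f n]]] ^ [t [f ( [e [e [t [f a]]] ^ [t [f a]]] )]]]

e
e ^ t
e ^ t ^ t
t ^ t ^ t
f ^ t ^ t
a ^ t ^ t
a ^ f ^ t
a ^ n ^ t
a ^ n ^ f
a ^ n ^ ( e )
a ^ n ^ ( e ^ t )
a ^ n ^ ( t ^ t )
a ^ n ^ ( f ^ t )
a ^ n ^ ( a ^ t )
a ^ n ^ ( a ^ f )
a ^ n ^ ( a ^ a )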